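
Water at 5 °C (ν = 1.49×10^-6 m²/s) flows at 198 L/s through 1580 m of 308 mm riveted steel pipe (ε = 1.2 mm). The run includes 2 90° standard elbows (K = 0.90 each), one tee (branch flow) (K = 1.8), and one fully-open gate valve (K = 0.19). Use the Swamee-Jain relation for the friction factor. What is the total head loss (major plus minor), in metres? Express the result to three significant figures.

H_L ≈ 54.0 m

V = 4Q/(πD²) = 2.658 m/s; V²/2g = 0.3600 m
Re = 5.49×10^5, ε/D = 0.00390 → f = 0.02850 (Swamee-Jain)
Major: h_f = f(L/D)·V²/2g = 0.02850·5130·0.3600 = 52.63 m
Minor: ΣK = 3.79; h_m = ΣK·V²/2g = 1.364 m
Total H_L = 52.63 + 1.364 = 53.99 m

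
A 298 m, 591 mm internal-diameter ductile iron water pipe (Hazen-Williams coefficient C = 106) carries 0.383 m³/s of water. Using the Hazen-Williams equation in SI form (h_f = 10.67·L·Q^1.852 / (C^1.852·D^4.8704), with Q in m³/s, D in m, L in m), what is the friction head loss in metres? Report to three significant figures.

h_f = 10.67·298·0.383^1.852 / (106^1.852·0.591^4.8704) = 1.236 m

h_f ≈ 1.24 m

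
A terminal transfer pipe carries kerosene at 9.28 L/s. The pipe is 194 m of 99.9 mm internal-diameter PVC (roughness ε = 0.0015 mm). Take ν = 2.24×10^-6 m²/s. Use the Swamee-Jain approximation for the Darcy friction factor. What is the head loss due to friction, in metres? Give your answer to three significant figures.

V = 4Q/(πD²) = 4·0.00928/(π·0.0999²) = 1.184 m/s
Re = VD/ν = 1.184·0.0999/2.24×10^-6 = 5.28×10^4 → turbulent
ε/D = 0.0015/99.9 = 1.50×10^-5
Swamee-Jain: f = 0.02057
h_f = f(L/D)V²/(2g) = 0.02057·(194/0.0999)·1.184²/(2·9.81) = 2.854 m

h_f ≈ 2.85 m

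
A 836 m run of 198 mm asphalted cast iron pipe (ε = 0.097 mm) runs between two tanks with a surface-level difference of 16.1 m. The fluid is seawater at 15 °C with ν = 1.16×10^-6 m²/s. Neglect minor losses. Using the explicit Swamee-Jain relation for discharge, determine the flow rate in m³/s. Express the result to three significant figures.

Q ≈ 0.0628 m³/s

Swamee-Jain (Type II): Q = -0.965·√(gD⁵h_f/L)·ln[ε/(3.7D) + √(3.17ν²L/(gD³h_f))]
√(gD⁵h_f/L) = √(9.81·0.198⁵·16.1/836) = 0.007582
ε/(3.7D) = 1.32×10^-4; √(3.17ν²L/(gD³h_f)) = 5.39×10^-5
Q = -0.965·0.007582·ln(1.863×10^-4) = 0.06284 m³/s
Check: V = 2.04 m/s, Re = 3.48×10^5, f = 0.01809, h_f = 16.2 m ≈ 16.1 m ✓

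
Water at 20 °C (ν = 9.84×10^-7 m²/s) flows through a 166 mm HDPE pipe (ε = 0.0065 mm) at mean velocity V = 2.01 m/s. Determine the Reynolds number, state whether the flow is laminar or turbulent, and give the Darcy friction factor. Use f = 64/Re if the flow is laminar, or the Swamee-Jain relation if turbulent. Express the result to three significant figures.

Re = VD/ν = 2.010·0.166/9.84×10^-7 = 3.39×10^5
Re > 4000 → turbulent; ε/D = 3.92×10^-5
Swamee-Jain: f = 0.01453

Re ≈ 3.39×10^5; turbulent; f ≈ 0.0145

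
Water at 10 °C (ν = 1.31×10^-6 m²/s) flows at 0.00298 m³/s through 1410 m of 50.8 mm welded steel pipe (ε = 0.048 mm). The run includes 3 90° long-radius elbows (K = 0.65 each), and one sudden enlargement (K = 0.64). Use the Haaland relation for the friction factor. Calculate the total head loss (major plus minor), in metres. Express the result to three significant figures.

H_L ≈ 71.1 m

V = 4Q/(πD²) = 1.470 m/s; V²/2g = 0.1102 m
Re = 5.70×10^4, ε/D = 9.45×10^-4 → f = 0.02317 (Haaland)
Major: h_f = f(L/D)·V²/2g = 0.02317·27756·0.1102 = 70.84 m
Minor: ΣK = 2.59; h_m = ΣK·V²/2g = 0.2854 m
Total H_L = 70.84 + 0.2854 = 71.13 m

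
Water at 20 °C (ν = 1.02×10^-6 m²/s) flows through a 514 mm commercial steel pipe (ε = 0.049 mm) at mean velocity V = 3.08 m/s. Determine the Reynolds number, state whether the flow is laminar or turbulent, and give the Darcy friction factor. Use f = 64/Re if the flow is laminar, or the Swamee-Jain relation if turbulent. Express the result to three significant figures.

Re = VD/ν = 3.080·0.514/1.02×10^-6 = 1.55×10^6
Re > 4000 → turbulent; ε/D = 9.53×10^-5
Swamee-Jain: f = 0.01300

Re ≈ 1.55×10^6; turbulent; f ≈ 0.0130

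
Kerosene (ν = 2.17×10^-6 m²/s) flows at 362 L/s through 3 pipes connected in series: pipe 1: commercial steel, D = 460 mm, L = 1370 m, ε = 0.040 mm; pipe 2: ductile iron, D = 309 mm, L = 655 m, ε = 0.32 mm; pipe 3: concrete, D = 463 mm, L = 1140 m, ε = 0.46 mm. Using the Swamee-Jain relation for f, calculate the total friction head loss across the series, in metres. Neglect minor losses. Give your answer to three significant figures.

H ≈ 73.4 m

Pipe 1: V = 2.178 m/s, Re = 4.62×10^5, ε/D = 8.70×10^-5, f = 0.01445, h_1 = f(L/D)V²/2g = 10.41 m
Pipe 2: V = 4.827 m/s, Re = 6.87×10^5, ε/D = 0.00104, f = 0.02034, h_2 = f(L/D)V²/2g = 51.20 m
Pipe 3: V = 2.150 m/s, Re = 4.59×10^5, ε/D = 9.94×10^-4, f = 0.02038, h_3 = f(L/D)V²/2g = 11.82 m
Series → Q common, losses add: H = Σh = 73.44 m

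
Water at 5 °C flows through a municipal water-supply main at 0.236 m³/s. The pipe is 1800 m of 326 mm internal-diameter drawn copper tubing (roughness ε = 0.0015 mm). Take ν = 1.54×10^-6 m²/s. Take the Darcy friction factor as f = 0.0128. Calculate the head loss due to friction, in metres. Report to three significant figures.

V = 4Q/(πD²) = 4·0.236/(π·0.326²) = 2.827 m/s
h_f = f(L/D)V²/(2g) = 0.01280·(1800/0.326)·2.827²/(2·9.81) = 28.80 m

h_f ≈ 28.8 m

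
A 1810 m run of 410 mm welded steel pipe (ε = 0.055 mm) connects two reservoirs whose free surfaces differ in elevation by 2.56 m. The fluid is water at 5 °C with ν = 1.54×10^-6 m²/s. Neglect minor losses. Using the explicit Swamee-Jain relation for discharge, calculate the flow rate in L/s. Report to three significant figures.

Q ≈ 110 L/s

Swamee-Jain (Type II): Q = -0.965·√(gD⁵h_f/L)·ln[ε/(3.7D) + √(3.17ν²L/(gD³h_f))]
√(gD⁵h_f/L) = √(9.81·0.410⁵·2.56/1810) = 0.01268
ε/(3.7D) = 3.63×10^-5; √(3.17ν²L/(gD³h_f)) = 8.87×10^-5
Q = -0.965·0.01268·ln(1.249×10^-4) = 0.1100 m³/s
Check: V = 0.833 m/s, Re = 2.22×10^5, f = 0.01641, h_f = 2.56 m ≈ 2.56 m ✓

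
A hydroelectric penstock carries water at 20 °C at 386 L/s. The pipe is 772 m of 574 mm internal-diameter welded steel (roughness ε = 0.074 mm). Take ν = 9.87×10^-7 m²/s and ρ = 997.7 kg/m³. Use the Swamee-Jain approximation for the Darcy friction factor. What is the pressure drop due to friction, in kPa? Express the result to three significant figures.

V = 4Q/(πD²) = 4·0.386/(π·0.574²) = 1.492 m/s
Re = VD/ν = 1.492·0.574/9.87×10^-7 = 8.67×10^5 → turbulent
ε/D = 0.074/574 = 1.29×10^-4
Swamee-Jain: f = 0.01406
h_f = f(L/D)V²/(2g) = 0.01406·(772/0.574)·1.492²/(2·9.81) = 2.145 m
Δp = ρg·h_f = 997.7·9.81·2.145 = 21.00 kPa

Δp ≈ 21.0 kPa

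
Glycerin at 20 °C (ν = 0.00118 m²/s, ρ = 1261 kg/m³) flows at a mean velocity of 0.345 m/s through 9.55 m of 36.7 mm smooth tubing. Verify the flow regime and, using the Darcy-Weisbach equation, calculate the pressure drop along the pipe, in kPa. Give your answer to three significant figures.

Re = VD/ν = 0.345·0.03670/0.00118 = 10.7 → laminar (Re < 2300)
f = 64/Re = 5.965
h_f = f(L/D)V²/(2g) = 5.965·(9.55/0.03670)·0.345²/(2·9.81) = 9.416 m
Δp = ρg·h_f = 1261·9.81·9.416 = 116.5 kPa

Δp ≈ 116 kPa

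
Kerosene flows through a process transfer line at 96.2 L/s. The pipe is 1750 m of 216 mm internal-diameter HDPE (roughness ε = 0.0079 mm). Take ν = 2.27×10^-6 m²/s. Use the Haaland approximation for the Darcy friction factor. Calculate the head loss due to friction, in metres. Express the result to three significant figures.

V = 4Q/(πD²) = 4·0.0962/(π·0.216²) = 2.625 m/s
Re = VD/ν = 2.625·0.216/2.27×10^-6 = 2.50×10^5 → turbulent
ε/D = 0.0079/216 = 3.66×10^-5
Haaland: f = 0.01513
h_f = f(L/D)V²/(2g) = 0.01513·(1750/0.216)·2.625²/(2·9.81) = 43.05 m

h_f ≈ 43.1 m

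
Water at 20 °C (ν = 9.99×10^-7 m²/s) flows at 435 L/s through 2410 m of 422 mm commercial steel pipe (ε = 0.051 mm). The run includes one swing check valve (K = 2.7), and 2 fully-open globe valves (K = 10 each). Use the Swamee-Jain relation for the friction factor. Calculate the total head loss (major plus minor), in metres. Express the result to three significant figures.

V = 4Q/(πD²) = 3.110 m/s; V²/2g = 0.4930 m
Re = 1.31×10^6, ε/D = 1.21×10^-4 → f = 0.01354 (Swamee-Jain)
Major: h_f = f(L/D)·V²/2g = 0.01354·5711·0.4930 = 38.13 m
Minor: ΣK = 22.7; h_m = ΣK·V²/2g = 11.19 m
Total H_L = 38.13 + 11.19 = 49.32 m

H_L ≈ 49.3 m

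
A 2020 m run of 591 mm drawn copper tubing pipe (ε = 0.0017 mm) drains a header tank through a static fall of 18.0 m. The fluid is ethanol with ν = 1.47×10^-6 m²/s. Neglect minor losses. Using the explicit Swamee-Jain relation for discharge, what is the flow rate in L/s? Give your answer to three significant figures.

Swamee-Jain (Type II): Q = -0.965·√(gD⁵h_f/L)·ln[ε/(3.7D) + √(3.17ν²L/(gD³h_f))]
√(gD⁵h_f/L) = √(9.81·0.591⁵·18.0/2020) = 0.07939
ε/(3.7D) = 7.77×10^-7; √(3.17ν²L/(gD³h_f)) = 1.95×10^-5
Q = -0.965·0.07939·ln(2.026×10^-5) = 0.8279 m³/s
Check: V = 3.02 m/s, Re = 1.21×10^6, f = 0.01132, h_f = 18.0 m ≈ 18.0 m ✓

Q ≈ 828 L/s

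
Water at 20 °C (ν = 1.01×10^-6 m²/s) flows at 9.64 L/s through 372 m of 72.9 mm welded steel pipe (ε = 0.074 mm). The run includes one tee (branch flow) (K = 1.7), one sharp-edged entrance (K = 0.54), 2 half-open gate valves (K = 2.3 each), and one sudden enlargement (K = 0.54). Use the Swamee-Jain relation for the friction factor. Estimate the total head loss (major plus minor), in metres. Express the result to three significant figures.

V = 4Q/(πD²) = 2.310 m/s; V²/2g = 0.2719 m
Re = 1.67×10^5, ε/D = 0.00102 → f = 0.02150 (Swamee-Jain)
Major: h_f = f(L/D)·V²/2g = 0.02150·5103·0.2719 = 29.83 m
Minor: ΣK = 7.38; h_m = ΣK·V²/2g = 2.006 m
Total H_L = 29.83 + 2.006 = 31.83 m

H_L ≈ 31.8 m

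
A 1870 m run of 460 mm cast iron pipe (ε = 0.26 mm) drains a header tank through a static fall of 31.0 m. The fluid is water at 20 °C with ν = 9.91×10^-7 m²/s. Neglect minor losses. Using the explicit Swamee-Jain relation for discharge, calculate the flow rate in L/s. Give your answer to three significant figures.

Swamee-Jain (Type II): Q = -0.965·√(gD⁵h_f/L)·ln[ε/(3.7D) + √(3.17ν²L/(gD³h_f))]
√(gD⁵h_f/L) = √(9.81·0.460⁵·31.0/1870) = 0.05787
ε/(3.7D) = 1.53×10^-4; √(3.17ν²L/(gD³h_f)) = 1.40×10^-5
Q = -0.965·0.05787·ln(1.668×10^-4) = 0.4858 m³/s
Check: V = 2.92 m/s, Re = 1.36×10^6, f = 0.01760, h_f = 31.2 m ≈ 31.0 m ✓

Q ≈ 486 L/s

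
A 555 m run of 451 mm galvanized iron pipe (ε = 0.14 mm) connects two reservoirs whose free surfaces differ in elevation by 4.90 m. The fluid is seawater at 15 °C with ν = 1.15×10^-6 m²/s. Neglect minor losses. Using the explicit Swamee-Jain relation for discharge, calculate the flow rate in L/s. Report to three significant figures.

Swamee-Jain (Type II): Q = -0.965·√(gD⁵h_f/L)·ln[ε/(3.7D) + √(3.17ν²L/(gD³h_f))]
√(gD⁵h_f/L) = √(9.81·0.451⁵·4.90/555) = 0.04020
ε/(3.7D) = 8.39×10^-5; √(3.17ν²L/(gD³h_f)) = 2.30×10^-5
Q = -0.965·0.04020·ln(1.069×10^-4) = 0.3547 m³/s
Check: V = 2.22 m/s, Re = 8.71×10^5, f = 0.01595, h_f = 4.93 m ≈ 4.90 m ✓

Q ≈ 355 L/s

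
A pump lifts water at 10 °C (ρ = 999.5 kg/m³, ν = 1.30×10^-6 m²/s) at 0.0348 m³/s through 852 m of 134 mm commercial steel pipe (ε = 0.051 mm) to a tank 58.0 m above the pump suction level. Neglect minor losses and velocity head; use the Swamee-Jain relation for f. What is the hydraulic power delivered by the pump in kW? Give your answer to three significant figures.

P_hyd ≈ 31.8 kW

V = 4Q/(πD²) = 2.468 m/s; Re = 2.54×10^5; ε/D = 3.81×10^-4; f = 0.01786
h_f = f(L/D)V²/2g = 35.23 m
Total head H = z + h_f = 58.0 + 35.23 = 93.23 m
P_hyd = ρgQH = 999.5·9.81·0.0348·93.23 = 31.81 kW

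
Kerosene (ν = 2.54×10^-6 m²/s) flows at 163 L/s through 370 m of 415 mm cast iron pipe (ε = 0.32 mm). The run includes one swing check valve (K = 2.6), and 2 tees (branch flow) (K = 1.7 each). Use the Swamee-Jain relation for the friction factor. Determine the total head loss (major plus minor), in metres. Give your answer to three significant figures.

V = 4Q/(πD²) = 1.205 m/s; V²/2g = 0.07401 m
Re = 1.97×10^5, ε/D = 7.71×10^-4 → f = 0.02026 (Swamee-Jain)
Major: h_f = f(L/D)·V²/2g = 0.02026·891.6·0.07401 = 1.337 m
Minor: ΣK = 6.00; h_m = ΣK·V²/2g = 0.4441 m
Total H_L = 1.337 + 0.4441 = 1.781 m

H_L ≈ 1.78 m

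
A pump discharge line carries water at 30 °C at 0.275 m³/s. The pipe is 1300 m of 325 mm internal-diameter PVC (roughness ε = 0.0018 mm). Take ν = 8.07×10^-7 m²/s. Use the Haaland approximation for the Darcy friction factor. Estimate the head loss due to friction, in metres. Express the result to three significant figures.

V = 4Q/(πD²) = 4·0.275/(π·0.325²) = 3.315 m/s
Re = VD/ν = 3.315·0.325/8.07×10^-7 = 1.34×10^6 → turbulent
ε/D = 0.0018/325 = 5.54×10^-6
Haaland: f = 0.01116
h_f = f(L/D)V²/(2g) = 0.01116·(1300/0.325)·3.315²/(2·9.81) = 25.00 m

h_f ≈ 25.0 m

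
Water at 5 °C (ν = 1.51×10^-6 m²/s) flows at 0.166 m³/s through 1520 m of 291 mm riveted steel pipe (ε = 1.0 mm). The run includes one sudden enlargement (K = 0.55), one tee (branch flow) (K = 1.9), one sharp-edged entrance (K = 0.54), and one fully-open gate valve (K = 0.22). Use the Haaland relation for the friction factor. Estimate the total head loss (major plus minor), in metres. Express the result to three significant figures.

V = 4Q/(πD²) = 2.496 m/s; V²/2g = 0.3175 m
Re = 4.81×10^5, ε/D = 0.00344 → f = 0.02748 (Haaland)
Major: h_f = f(L/D)·V²/2g = 0.02748·5223·0.3175 = 45.57 m
Minor: ΣK = 3.21; h_m = ΣK·V²/2g = 1.019 m
Total H_L = 45.57 + 1.019 = 46.59 m

H_L ≈ 46.6 m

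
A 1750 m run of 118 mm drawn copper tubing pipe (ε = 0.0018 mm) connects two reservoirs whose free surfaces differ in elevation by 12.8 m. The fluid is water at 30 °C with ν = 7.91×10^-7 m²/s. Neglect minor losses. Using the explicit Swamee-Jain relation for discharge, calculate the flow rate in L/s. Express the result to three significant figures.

Swamee-Jain (Type II): Q = -0.965·√(gD⁵h_f/L)·ln[ε/(3.7D) + √(3.17ν²L/(gD³h_f))]
√(gD⁵h_f/L) = √(9.81·0.118⁵·12.8/1750) = 0.001281
ε/(3.7D) = 4.12×10^-6; √(3.17ν²L/(gD³h_f)) = 1.30×10^-4
Q = -0.965·0.001281·ln(1.338×10^-4) = 0.01103 m³/s
Check: V = 1.01 m/s, Re = 1.50×10^5, f = 0.01655, h_f = 12.7 m ≈ 12.8 m ✓

Q ≈ 11.0 L/s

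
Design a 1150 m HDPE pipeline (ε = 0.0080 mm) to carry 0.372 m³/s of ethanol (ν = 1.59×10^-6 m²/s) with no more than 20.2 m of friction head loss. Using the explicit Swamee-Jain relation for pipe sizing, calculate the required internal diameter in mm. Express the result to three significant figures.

Swamee-Jain (Type III): D = 0.66·[ε^1.25·(LQ²/(gh_f))^4.75 + ν·Q^9.4·(L/(gh_f))^5.2]^0.04
LQ²/(gh_f) = 0.8031; L/(gh_f) = 5.803
Term 1 = ε^1.25·(…)^4.75 = 1.50×10^-7; Term 2 = ν·Q^9.4·(…)^5.2 = 1.37×10^-6
D = 0.66·(1.50×10^-7 + 1.37×10^-6)^0.04 = 0.3862 m = 386 mm
Check: V = 3.18 m/s, Re = 7.71×10^5, f = 0.01255, h_f = 19.2 m ≈ 20.2 m ✓

D ≈ 386 mm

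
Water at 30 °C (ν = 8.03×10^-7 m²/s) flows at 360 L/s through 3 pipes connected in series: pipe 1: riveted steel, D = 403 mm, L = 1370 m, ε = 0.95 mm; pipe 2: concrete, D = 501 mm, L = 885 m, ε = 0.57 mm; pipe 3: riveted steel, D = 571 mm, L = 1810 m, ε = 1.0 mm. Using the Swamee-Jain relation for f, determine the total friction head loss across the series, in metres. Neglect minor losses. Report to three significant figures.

H ≈ 47.5 m

Pipe 1: V = 2.822 m/s, Re = 1.42×10^6, ε/D = 0.00236, f = 0.02465, h_1 = f(L/D)V²/2g = 34.02 m
Pipe 2: V = 1.826 m/s, Re = 1.14×10^6, ε/D = 0.00114, f = 0.02059, h_2 = f(L/D)V²/2g = 6.183 m
Pipe 3: V = 1.406 m/s, Re = 1.00×10^6, ε/D = 0.00175, f = 0.02290, h_3 = f(L/D)V²/2g = 7.311 m
Series → Q common, losses add: H = Σh = 47.52 m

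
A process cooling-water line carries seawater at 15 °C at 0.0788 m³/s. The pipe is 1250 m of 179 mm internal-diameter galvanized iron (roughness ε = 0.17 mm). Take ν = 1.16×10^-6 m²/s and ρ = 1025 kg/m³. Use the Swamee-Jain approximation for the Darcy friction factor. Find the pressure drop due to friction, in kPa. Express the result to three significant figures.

V = 4Q/(πD²) = 4·0.0788/(π·0.179²) = 3.131 m/s
Re = VD/ν = 3.131·0.179/1.16×10^-6 = 4.83×10^5 → turbulent
ε/D = 0.17/179 = 9.50×10^-4
Swamee-Jain: f = 0.02015
h_f = f(L/D)V²/(2g) = 0.02015·(1250/0.179)·3.131²/(2·9.81) = 70.34 m
Δp = ρg·h_f = 1025·9.81·70.34 = 707.3 kPa

Δp ≈ 707 kPa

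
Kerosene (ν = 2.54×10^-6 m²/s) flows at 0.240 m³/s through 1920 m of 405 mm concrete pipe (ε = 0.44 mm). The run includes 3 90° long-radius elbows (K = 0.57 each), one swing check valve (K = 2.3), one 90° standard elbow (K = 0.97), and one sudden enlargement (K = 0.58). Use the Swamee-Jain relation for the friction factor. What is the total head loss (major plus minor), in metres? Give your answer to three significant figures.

H_L ≈ 18.7 m

V = 4Q/(πD²) = 1.863 m/s; V²/2g = 0.1769 m
Re = 2.97×10^5, ε/D = 0.00109 → f = 0.02111 (Swamee-Jain)
Major: h_f = f(L/D)·V²/2g = 0.02111·4741·0.1769 = 17.70 m
Minor: ΣK = 5.56; h_m = ΣK·V²/2g = 0.9836 m
Total H_L = 17.70 + 0.9836 = 18.68 m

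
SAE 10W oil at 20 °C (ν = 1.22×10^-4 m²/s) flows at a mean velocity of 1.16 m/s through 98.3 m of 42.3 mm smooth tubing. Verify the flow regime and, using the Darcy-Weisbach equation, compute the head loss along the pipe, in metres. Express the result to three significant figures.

h_f ≈ 25.4 m

Re = VD/ν = 1.16·0.04230/1.22×10^-4 = 402 → laminar (Re < 2300)
f = 64/Re = 0.1591
h_f = f(L/D)V²/(2g) = 0.1591·(98.3/0.04230)·1.16²/(2·9.81) = 25.36 m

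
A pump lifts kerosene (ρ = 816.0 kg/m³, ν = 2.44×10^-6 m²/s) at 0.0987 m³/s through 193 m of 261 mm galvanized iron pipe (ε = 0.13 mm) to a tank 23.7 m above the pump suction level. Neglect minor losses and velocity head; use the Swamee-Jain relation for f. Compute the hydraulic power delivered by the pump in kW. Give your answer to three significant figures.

P_hyd ≈ 20.6 kW

V = 4Q/(πD²) = 1.845 m/s; Re = 1.97×10^5; ε/D = 4.98×10^-4; f = 0.01895
h_f = f(L/D)V²/2g = 2.430 m
Total head H = z + h_f = 23.7 + 2.430 = 26.13 m
P_hyd = ρgQH = 816.0·9.81·0.0987·26.13 = 20.65 kW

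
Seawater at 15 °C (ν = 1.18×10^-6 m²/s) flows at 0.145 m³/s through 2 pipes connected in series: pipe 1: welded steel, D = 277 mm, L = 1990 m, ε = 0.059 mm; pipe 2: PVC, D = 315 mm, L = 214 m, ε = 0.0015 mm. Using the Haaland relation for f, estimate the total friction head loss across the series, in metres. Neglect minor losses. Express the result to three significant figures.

H ≈ 33.9 m

Pipe 1: V = 2.406 m/s, Re = 5.65×10^5, ε/D = 2.13×10^-4, f = 0.01527, h_1 = f(L/D)V²/2g = 32.36 m
Pipe 2: V = 1.861 m/s, Re = 4.97×10^5, ε/D = 4.76×10^-6, f = 0.01313, h_2 = f(L/D)V²/2g = 1.574 m
Series → Q common, losses add: H = Σh = 33.94 m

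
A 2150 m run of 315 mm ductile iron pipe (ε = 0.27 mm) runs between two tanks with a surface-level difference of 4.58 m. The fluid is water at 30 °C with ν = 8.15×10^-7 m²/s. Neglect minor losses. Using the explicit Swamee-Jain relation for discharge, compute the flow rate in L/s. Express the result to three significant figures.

Q ≈ 63.3 L/s

Swamee-Jain (Type II): Q = -0.965·√(gD⁵h_f/L)·ln[ε/(3.7D) + √(3.17ν²L/(gD³h_f))]
√(gD⁵h_f/L) = √(9.81·0.315⁵·4.58/2150) = 0.008051
ε/(3.7D) = 2.32×10^-4; √(3.17ν²L/(gD³h_f)) = 5.68×10^-5
Q = -0.965·0.008051·ln(2.884×10^-4) = 0.06332 m³/s
Check: V = 0.813 m/s, Re = 3.14×10^5, f = 0.02009, h_f = 4.61 m ≈ 4.58 m ✓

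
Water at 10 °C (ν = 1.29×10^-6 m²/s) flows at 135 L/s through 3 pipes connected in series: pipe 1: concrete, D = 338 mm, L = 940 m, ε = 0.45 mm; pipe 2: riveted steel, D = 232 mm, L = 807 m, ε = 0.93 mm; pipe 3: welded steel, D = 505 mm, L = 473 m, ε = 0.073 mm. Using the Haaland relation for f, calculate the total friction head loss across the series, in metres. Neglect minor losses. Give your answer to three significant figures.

H ≈ 59.1 m

Pipe 1: V = 1.505 m/s, Re = 3.94×10^5, ε/D = 0.00133, f = 0.02166, h_1 = f(L/D)V²/2g = 6.950 m
Pipe 2: V = 3.194 m/s, Re = 5.74×10^5, ε/D = 0.00401, f = 0.02867, h_2 = f(L/D)V²/2g = 51.83 m
Pipe 3: V = 0.6740 m/s, Re = 2.64×10^5, ε/D = 1.45×10^-4, f = 0.01587, h_3 = f(L/D)V²/2g = 0.3442 m
Series → Q common, losses add: H = Σh = 59.12 m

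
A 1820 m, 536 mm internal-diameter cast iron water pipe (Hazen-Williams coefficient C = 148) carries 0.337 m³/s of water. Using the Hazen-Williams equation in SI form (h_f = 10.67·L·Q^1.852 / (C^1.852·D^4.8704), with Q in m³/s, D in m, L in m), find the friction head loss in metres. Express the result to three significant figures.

h_f = 10.67·1820·0.337^1.852 / (148^1.852·0.536^4.8704) = 5.166 m

h_f ≈ 5.17 m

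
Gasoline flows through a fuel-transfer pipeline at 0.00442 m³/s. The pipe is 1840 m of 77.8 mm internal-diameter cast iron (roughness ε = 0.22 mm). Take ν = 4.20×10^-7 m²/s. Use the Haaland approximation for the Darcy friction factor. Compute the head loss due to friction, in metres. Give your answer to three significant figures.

V = 4Q/(πD²) = 4·0.00442/(π·0.0778²) = 0.9298 m/s
Re = VD/ν = 0.9298·0.0778/4.20×10^-7 = 1.72×10^5 → turbulent
ε/D = 0.22/77.8 = 0.00283
Haaland: f = 0.02651
h_f = f(L/D)V²/(2g) = 0.02651·(1840/0.0778)·0.9298²/(2·9.81) = 27.62 m

h_f ≈ 27.6 m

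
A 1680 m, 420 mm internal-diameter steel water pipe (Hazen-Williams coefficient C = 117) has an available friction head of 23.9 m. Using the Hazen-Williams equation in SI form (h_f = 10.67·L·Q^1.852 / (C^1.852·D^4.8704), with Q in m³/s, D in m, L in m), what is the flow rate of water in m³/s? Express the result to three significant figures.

Q ≈ 0.335 m³/s

Rearranging: Q = [h_f·C^1.852·D^4.8704 / (10.67·L)]^(1/1.852)
Q = [23.9·117^1.852·0.420^4.8704 / (10.67·1680)]^0.540 = 0.3350 m³/s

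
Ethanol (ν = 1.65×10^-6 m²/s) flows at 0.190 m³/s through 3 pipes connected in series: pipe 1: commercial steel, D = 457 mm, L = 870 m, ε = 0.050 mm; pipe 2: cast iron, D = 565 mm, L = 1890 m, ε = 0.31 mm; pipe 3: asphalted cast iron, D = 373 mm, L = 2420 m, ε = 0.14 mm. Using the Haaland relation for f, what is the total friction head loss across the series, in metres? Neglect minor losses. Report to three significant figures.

H ≈ 20.8 m

Pipe 1: V = 1.158 m/s, Re = 3.21×10^5, ε/D = 1.09×10^-4, f = 0.01517, h_1 = f(L/D)V²/2g = 1.975 m
Pipe 2: V = 0.7578 m/s, Re = 2.59×10^5, ε/D = 5.49×10^-4, f = 0.01852, h_2 = f(L/D)V²/2g = 1.814 m
Pipe 3: V = 1.739 m/s, Re = 3.93×10^5, ε/D = 3.75×10^-4, f = 0.01697, h_3 = f(L/D)V²/2g = 16.97 m
Series → Q common, losses add: H = Σh = 20.76 m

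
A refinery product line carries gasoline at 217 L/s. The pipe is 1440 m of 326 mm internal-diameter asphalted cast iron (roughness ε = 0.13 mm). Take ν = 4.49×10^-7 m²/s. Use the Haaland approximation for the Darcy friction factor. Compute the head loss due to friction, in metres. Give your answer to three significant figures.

h_f ≈ 24.6 m

V = 4Q/(πD²) = 4·0.217/(π·0.326²) = 2.600 m/s
Re = VD/ν = 2.600·0.326/4.49×10^-7 = 1.89×10^6 → turbulent
ε/D = 0.13/326 = 3.99×10^-4
Haaland: f = 0.01620
h_f = f(L/D)V²/(2g) = 0.01620·(1440/0.326)·2.600²/(2·9.81) = 24.64 m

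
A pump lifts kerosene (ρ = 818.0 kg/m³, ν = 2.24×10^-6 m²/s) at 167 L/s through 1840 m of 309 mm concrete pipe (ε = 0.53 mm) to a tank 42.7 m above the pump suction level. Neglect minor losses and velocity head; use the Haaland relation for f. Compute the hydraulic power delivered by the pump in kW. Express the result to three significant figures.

V = 4Q/(πD²) = 2.227 m/s; Re = 3.07×10^5; ε/D = 0.00172; f = 0.02311
h_f = f(L/D)V²/2g = 34.79 m
Total head H = z + h_f = 42.7 + 34.79 = 77.49 m
P_hyd = ρgQH = 818.0·9.81·0.167·77.49 = 103.8 kW

P_hyd ≈ 104 kW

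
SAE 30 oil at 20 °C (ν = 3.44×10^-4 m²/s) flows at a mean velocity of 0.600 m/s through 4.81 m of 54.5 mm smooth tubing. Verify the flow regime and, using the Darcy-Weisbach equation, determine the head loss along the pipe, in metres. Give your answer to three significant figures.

h_f ≈ 1.09 m

Re = VD/ν = 0.600·0.05450/3.44×10^-4 = 95.1 → laminar (Re < 2300)
f = 64/Re = 0.6733
h_f = f(L/D)V²/(2g) = 0.6733·(4.81/0.05450)·0.600²/(2·9.81) = 1.090 m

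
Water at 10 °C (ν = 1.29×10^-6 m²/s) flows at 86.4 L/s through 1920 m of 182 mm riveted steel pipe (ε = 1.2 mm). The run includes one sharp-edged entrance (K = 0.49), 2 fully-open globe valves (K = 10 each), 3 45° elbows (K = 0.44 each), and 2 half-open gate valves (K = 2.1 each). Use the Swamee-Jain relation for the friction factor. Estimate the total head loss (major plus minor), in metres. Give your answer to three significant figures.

V = 4Q/(πD²) = 3.321 m/s; V²/2g = 0.5622 m
Re = 4.69×10^5, ε/D = 0.00659 → f = 0.03334 (Swamee-Jain)
Major: h_f = f(L/D)·V²/2g = 0.03334·10549·0.5622 = 197.7 m
Minor: ΣK = 26.0; h_m = ΣK·V²/2g = 14.62 m
Total H_L = 197.7 + 14.62 = 212.4 m

H_L ≈ 212 m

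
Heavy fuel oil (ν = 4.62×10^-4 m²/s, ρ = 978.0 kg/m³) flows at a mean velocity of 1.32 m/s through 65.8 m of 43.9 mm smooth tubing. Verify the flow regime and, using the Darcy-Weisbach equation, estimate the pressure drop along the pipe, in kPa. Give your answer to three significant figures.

Δp ≈ 652 kPa

Re = VD/ν = 1.32·0.04390/4.62×10^-4 = 125 → laminar (Re < 2300)
f = 64/Re = 0.5103
h_f = f(L/D)V²/(2g) = 0.5103·(65.8/0.04390)·1.32²/(2·9.81) = 67.92 m
Δp = ρg·h_f = 978.0·9.81·67.92 = 651.6 kPa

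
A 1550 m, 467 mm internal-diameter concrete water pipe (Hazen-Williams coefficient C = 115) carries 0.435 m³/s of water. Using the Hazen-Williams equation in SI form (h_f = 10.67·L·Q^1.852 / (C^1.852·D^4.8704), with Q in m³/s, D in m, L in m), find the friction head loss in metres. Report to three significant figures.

h_f = 10.67·1550·0.435^1.852 / (115^1.852·0.467^4.8704) = 22.04 m

h_f ≈ 22.0 m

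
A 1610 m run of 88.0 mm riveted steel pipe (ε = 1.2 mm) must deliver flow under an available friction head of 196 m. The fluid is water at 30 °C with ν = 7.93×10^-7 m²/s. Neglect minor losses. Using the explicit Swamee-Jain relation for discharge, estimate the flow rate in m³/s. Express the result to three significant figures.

Q ≈ 0.0135 m³/s

Swamee-Jain (Type II): Q = -0.965·√(gD⁵h_f/L)·ln[ε/(3.7D) + √(3.17ν²L/(gD³h_f))]
√(gD⁵h_f/L) = √(9.81·0.0880⁵·196/1610) = 0.002510
ε/(3.7D) = 0.00369; √(3.17ν²L/(gD³h_f)) = 4.95×10^-5
Q = -0.965·0.002510·ln(0.003735) = 0.01354 m³/s
Check: V = 2.23 m/s, Re = 2.47×10^5, f = 0.04254, h_f = 197 m ≈ 196 m ✓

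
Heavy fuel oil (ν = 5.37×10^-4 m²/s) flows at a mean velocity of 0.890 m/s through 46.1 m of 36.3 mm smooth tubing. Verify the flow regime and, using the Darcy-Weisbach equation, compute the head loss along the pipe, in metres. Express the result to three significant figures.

h_f ≈ 54.5 m

Re = VD/ν = 0.890·0.03630/5.37×10^-4 = 60.2 → laminar (Re < 2300)
f = 64/Re = 1.064
h_f = f(L/D)V²/(2g) = 1.064·(46.1/0.03630)·0.890²/(2·9.81) = 54.54 m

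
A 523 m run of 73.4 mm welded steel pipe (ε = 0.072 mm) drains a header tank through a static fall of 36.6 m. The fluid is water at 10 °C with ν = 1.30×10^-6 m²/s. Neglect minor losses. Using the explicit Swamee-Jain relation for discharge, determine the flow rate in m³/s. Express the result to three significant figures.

Swamee-Jain (Type II): Q = -0.965·√(gD⁵h_f/L)·ln[ε/(3.7D) + √(3.17ν²L/(gD³h_f))]
√(gD⁵h_f/L) = √(9.81·0.0734⁵·36.6/523) = 0.001209
ε/(3.7D) = 2.65×10^-4; √(3.17ν²L/(gD³h_f)) = 1.40×10^-4
Q = -0.965·0.001209·ln(4.056×10^-4) = 0.009115 m³/s
Check: V = 2.15 m/s, Re = 1.22×10^5, f = 0.02189, h_f = 36.9 m ≈ 36.6 m ✓

Q ≈ 0.00911 m³/s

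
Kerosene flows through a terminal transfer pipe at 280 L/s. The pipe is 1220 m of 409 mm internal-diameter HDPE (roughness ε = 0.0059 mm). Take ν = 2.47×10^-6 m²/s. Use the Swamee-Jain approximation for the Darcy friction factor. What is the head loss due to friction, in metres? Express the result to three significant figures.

h_f ≈ 9.76 m

V = 4Q/(πD²) = 4·0.280/(π·0.409²) = 2.131 m/s
Re = VD/ν = 2.131·0.409/2.47×10^-6 = 3.53×10^5 → turbulent
ε/D = 0.0059/409 = 1.44×10^-5
Swamee-Jain: f = 0.01413
h_f = f(L/D)V²/(2g) = 0.01413·(1220/0.409)·2.131²/(2·9.81) = 9.759 m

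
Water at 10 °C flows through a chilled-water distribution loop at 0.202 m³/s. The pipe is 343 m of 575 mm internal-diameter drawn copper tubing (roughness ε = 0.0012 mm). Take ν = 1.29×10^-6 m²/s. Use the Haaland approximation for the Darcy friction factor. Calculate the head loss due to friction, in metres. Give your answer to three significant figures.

h_f ≈ 0.257 m

V = 4Q/(πD²) = 4·0.202/(π·0.575²) = 0.7779 m/s
Re = VD/ν = 0.7779·0.575/1.29×10^-6 = 3.47×10^5 → turbulent
ε/D = 0.0012/575 = 2.09×10^-6
Haaland: f = 0.01398
h_f = f(L/D)V²/(2g) = 0.01398·(343/0.575)·0.7779²/(2·9.81) = 0.2572 m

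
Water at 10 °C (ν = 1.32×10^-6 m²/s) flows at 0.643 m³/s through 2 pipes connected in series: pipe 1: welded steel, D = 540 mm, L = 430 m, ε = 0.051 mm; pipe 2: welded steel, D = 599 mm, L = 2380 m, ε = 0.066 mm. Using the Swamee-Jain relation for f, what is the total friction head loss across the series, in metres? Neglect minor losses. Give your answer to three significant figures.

H ≈ 18.6 m

Pipe 1: V = 2.808 m/s, Re = 1.15×10^6, ε/D = 9.44×10^-5, f = 0.01327, h_1 = f(L/D)V²/2g = 4.246 m
Pipe 2: V = 2.282 m/s, Re = 1.04×10^6, ε/D = 1.10×10^-4, f = 0.01362, h_2 = f(L/D)V²/2g = 14.36 m
Series → Q common, losses add: H = Σh = 18.60 m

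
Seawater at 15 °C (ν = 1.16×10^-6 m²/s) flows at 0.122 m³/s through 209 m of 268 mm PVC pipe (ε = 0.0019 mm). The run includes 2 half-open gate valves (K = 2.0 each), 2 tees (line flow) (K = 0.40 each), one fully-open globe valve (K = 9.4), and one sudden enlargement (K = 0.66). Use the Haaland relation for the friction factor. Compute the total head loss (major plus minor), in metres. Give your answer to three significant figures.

V = 4Q/(πD²) = 2.163 m/s; V²/2g = 0.2384 m
Re = 5.00×10^5, ε/D = 7.09×10^-6 → f = 0.01314 (Haaland)
Major: h_f = f(L/D)·V²/2g = 0.01314·779.9·0.2384 = 2.444 m
Minor: ΣK = 14.9; h_m = ΣK·V²/2g = 3.543 m
Total H_L = 2.444 + 3.543 = 5.986 m

H_L ≈ 5.99 m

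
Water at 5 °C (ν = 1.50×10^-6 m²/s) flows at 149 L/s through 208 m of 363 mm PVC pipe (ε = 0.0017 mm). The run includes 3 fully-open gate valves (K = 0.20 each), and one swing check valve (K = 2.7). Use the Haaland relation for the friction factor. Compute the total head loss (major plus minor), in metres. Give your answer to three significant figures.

H_L ≈ 1.20 m

V = 4Q/(πD²) = 1.440 m/s; V²/2g = 0.1056 m
Re = 3.48×10^5, ε/D = 4.68×10^-6 → f = 0.01399 (Haaland)
Major: h_f = f(L/D)·V²/2g = 0.01399·573.0·0.1056 = 0.8469 m
Minor: ΣK = 3.30; h_m = ΣK·V²/2g = 0.3486 m
Total H_L = 0.8469 + 0.3486 = 1.196 m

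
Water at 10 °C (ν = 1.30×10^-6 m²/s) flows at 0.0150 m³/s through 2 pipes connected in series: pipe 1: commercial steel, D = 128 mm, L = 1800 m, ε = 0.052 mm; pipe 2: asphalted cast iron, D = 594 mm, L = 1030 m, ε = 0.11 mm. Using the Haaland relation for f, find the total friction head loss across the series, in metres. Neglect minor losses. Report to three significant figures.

Pipe 1: V = 1.166 m/s, Re = 1.15×10^5, ε/D = 4.06×10^-4, f = 0.01931, h_1 = f(L/D)V²/2g = 18.80 m
Pipe 2: V = 0.05413 m/s, Re = 2.47×10^4, ε/D = 1.85×10^-4, f = 0.02478, h_2 = f(L/D)V²/2g = 0.006418 m
Series → Q common, losses add: H = Σh = 18.81 m

H ≈ 18.8 m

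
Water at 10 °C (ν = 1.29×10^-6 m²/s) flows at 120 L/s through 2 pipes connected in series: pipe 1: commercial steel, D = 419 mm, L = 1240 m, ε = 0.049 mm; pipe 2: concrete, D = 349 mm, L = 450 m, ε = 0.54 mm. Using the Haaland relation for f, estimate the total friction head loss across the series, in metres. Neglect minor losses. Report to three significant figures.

Pipe 1: V = 0.8703 m/s, Re = 2.83×10^5, ε/D = 1.17×10^-4, f = 0.01550, h_1 = f(L/D)V²/2g = 1.771 m
Pipe 2: V = 1.254 m/s, Re = 3.39×10^5, ε/D = 0.00155, f = 0.02251, h_2 = f(L/D)V²/2g = 2.327 m
Series → Q common, losses add: H = Σh = 4.098 m

H ≈ 4.10 m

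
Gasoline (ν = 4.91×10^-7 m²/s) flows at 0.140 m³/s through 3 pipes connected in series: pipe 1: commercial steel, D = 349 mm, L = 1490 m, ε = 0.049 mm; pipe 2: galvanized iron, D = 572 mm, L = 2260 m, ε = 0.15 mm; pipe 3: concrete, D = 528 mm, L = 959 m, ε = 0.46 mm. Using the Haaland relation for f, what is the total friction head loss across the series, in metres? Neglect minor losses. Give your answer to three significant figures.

H ≈ 8.12 m

Pipe 1: V = 1.463 m/s, Re = 1.04×10^6, ε/D = 1.40×10^-4, f = 0.01385, h_1 = f(L/D)V²/2g = 6.454 m
Pipe 2: V = 0.5448 m/s, Re = 6.35×10^5, ε/D = 2.62×10^-4, f = 0.01560, h_2 = f(L/D)V²/2g = 0.9325 m
Pipe 3: V = 0.6394 m/s, Re = 6.88×10^5, ε/D = 8.71×10^-4, f = 0.01945, h_3 = f(L/D)V²/2g = 0.7363 m
Series → Q common, losses add: H = Σh = 8.123 m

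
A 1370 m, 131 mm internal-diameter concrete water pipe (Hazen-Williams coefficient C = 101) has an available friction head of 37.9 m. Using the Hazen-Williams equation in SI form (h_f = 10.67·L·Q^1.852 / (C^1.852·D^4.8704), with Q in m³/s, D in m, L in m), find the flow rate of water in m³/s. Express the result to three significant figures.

Q ≈ 0.0193 m³/s

Rearranging: Q = [h_f·C^1.852·D^4.8704 / (10.67·L)]^(1/1.852)
Q = [37.9·101^1.852·0.131^4.8704 / (10.67·1370)]^0.540 = 0.01934 m³/s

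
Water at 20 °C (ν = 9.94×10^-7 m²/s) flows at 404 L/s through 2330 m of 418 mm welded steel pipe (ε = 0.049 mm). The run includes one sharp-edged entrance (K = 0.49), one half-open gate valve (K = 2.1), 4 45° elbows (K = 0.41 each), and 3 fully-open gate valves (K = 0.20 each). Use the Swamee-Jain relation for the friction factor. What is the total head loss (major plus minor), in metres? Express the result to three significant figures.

V = 4Q/(πD²) = 2.944 m/s; V²/2g = 0.4418 m
Re = 1.24×10^6, ε/D = 1.17×10^-4 → f = 0.01354 (Swamee-Jain)
Major: h_f = f(L/D)·V²/2g = 0.01354·5574·0.4418 = 33.35 m
Minor: ΣK = 4.83; h_m = ΣK·V²/2g = 2.134 m
Total H_L = 33.35 + 2.134 = 35.48 m

H_L ≈ 35.5 m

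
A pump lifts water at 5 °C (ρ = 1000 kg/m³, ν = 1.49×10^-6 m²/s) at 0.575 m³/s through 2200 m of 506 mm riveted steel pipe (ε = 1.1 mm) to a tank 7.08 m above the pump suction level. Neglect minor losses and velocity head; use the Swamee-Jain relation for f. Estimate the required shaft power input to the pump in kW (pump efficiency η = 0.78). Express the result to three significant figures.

V = 4Q/(πD²) = 2.859 m/s; Re = 9.71×10^5; ε/D = 0.00217; f = 0.02420
h_f = f(L/D)V²/2g = 43.85 m
Total head H = z + h_f = 7.08 + 43.85 = 50.93 m
P_hyd = ρgQH = 1000·9.81·0.575·50.93 = 287.3 kW
P_shaft = P_hyd/η = 287.3/0.78 = 368.3 kW

P_shaft ≈ 368 kW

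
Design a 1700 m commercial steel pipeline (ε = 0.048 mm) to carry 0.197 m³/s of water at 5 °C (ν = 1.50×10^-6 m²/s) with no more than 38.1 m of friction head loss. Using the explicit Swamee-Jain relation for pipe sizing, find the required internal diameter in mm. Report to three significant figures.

D ≈ 296 mm

Swamee-Jain (Type III): D = 0.66·[ε^1.25·(LQ²/(gh_f))^4.75 + ν·Q^9.4·(L/(gh_f))^5.2]^0.04
LQ²/(gh_f) = 0.1765; L/(gh_f) = 4.548
Term 1 = ε^1.25·(…)^4.75 = 1.06×10^-9; Term 2 = ν·Q^9.4·(…)^5.2 = 9.22×10^-10
D = 0.66·(1.06×10^-9 + 9.22×10^-10)^0.04 = 0.2961 m = 296 mm
Check: V = 2.86 m/s, Re = 5.65×10^5, f = 0.01497, h_f = 35.9 m ≈ 38.1 m ✓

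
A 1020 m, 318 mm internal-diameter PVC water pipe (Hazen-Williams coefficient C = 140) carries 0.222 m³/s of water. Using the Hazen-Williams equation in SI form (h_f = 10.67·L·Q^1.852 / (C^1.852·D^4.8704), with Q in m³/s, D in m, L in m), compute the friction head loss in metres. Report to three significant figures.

h_f ≈ 18.8 m

h_f = 10.67·1020·0.222^1.852 / (140^1.852·0.318^4.8704) = 18.83 m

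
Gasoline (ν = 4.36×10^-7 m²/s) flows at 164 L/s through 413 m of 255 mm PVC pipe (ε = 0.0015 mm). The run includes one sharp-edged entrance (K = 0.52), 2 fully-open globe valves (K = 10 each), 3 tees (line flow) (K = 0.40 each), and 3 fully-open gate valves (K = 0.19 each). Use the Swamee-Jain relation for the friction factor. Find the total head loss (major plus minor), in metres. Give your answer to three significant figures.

H_L ≈ 20.8 m

V = 4Q/(πD²) = 3.211 m/s; V²/2g = 0.5256 m
Re = 1.88×10^6, ε/D = 5.88×10^-6 → f = 0.01068 (Swamee-Jain)
Major: h_f = f(L/D)·V²/2g = 0.01068·1620·0.5256 = 9.095 m
Minor: ΣK = 22.3; h_m = ΣK·V²/2g = 11.72 m
Total H_L = 9.095 + 11.72 = 20.81 m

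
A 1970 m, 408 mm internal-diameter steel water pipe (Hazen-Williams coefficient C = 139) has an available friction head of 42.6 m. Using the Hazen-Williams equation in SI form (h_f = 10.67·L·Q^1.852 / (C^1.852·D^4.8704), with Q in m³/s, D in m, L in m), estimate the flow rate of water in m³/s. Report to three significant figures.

Rearranging: Q = [h_f·C^1.852·D^4.8704 / (10.67·L)]^(1/1.852)
Q = [42.6·139^1.852·0.408^4.8704 / (10.67·1970)]^0.540 = 0.4623 m³/s

Q ≈ 0.462 m³/s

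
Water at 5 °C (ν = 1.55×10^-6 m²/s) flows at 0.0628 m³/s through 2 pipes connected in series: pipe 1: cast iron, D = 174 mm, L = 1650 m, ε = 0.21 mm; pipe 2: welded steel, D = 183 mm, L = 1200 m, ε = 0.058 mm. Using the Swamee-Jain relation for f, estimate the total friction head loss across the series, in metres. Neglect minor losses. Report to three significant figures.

H ≈ 106 m

Pipe 1: V = 2.641 m/s, Re = 2.96×10^5, ε/D = 0.00121, f = 0.02158, h_1 = f(L/D)V²/2g = 72.73 m
Pipe 2: V = 2.388 m/s, Re = 2.82×10^5, ε/D = 3.17×10^-4, f = 0.01728, h_2 = f(L/D)V²/2g = 32.92 m
Series → Q common, losses add: H = Σh = 105.7 m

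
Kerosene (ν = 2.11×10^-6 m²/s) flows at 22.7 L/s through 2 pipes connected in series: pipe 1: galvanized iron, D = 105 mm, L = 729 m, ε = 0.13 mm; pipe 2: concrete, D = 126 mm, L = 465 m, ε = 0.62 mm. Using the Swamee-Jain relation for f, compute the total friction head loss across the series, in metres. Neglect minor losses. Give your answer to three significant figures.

Pipe 1: V = 2.622 m/s, Re = 1.30×10^5, ε/D = 0.00124, f = 0.02267, h_1 = f(L/D)V²/2g = 55.13 m
Pipe 2: V = 1.821 m/s, Re = 1.09×10^5, ε/D = 0.00492, f = 0.03134, h_2 = f(L/D)V²/2g = 19.54 m
Series → Q common, losses add: H = Σh = 74.66 m

H ≈ 74.7 m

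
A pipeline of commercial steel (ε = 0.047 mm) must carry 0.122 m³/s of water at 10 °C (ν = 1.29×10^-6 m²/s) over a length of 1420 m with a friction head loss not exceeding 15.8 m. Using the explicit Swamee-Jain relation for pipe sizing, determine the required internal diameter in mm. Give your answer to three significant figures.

Swamee-Jain (Type III): D = 0.66·[ε^1.25·(LQ²/(gh_f))^4.75 + ν·Q^9.4·(L/(gh_f))^5.2]^0.04
LQ²/(gh_f) = 0.1364; L/(gh_f) = 9.161
Term 1 = ε^1.25·(…)^4.75 = 3.02×10^-10; Term 2 = ν·Q^9.4·(…)^5.2 = 3.35×10^-10
D = 0.66·(3.02×10^-10 + 3.35×10^-10)^0.04 = 0.2829 m = 283 mm
Check: V = 1.94 m/s, Re = 4.26×10^5, f = 0.01542, h_f = 14.9 m ≈ 15.8 m ✓

D ≈ 283 mm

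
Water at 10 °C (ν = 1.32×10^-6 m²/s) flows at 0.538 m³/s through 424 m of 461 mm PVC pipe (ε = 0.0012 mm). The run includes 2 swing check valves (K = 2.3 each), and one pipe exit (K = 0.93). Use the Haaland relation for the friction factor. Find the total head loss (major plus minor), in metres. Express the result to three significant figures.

H_L ≈ 8.48 m

V = 4Q/(πD²) = 3.223 m/s; V²/2g = 0.5295 m
Re = 1.13×10^6, ε/D = 2.60×10^-6 → f = 0.01140 (Haaland)
Major: h_f = f(L/D)·V²/2g = 0.01140·919.7·0.5295 = 5.554 m
Minor: ΣK = 5.53; h_m = ΣK·V²/2g = 2.928 m
Total H_L = 5.554 + 2.928 = 8.483 m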